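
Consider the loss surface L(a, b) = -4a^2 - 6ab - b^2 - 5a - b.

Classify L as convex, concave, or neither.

neither

L is quadratic, so its Hessian is the constant matrix H = [[-8, -6], [-6, -2]].
det(H) = -20, tr(H) = -10.
det(H) < 0, so H is indefinite: neither convex nor concave.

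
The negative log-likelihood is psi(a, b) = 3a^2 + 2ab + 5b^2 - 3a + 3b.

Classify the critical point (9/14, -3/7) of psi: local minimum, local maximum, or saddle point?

local minimum

The Hessian of psi is constant: H = [[6, 2], [2, 10]].
det(H) = 6·10 − 2² = 56.
det(H) > 0 and tr(H) = 16 > 0, so H is positive definite and the point is a local minimum.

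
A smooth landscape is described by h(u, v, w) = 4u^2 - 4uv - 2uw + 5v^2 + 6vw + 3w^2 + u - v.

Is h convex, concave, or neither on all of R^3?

convex

h is quadratic, so its Hessian is the constant matrix H = [[8, -4, -2], [-4, 10, 6], [-2, 6, 6]].
Leading principal minors: 8, 64, 152.
All positive ⇒ H ≻ 0 ⇒ convex.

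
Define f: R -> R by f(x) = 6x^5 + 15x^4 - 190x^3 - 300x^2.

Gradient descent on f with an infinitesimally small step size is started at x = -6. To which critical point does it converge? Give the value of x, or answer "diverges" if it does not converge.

f'(x) = 30x(x - 4)(x + 1)(x + 5), so f'(-6) = 9000.
Gradient descent moves in the -f' direction, i.e. x is decreasing.
There is no critical point below x=-6, and f' keeps the same sign, so the iterate runs off to −∞.

diverges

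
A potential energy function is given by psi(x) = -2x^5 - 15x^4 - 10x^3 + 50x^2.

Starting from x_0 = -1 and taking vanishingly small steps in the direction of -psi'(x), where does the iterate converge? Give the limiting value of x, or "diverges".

psi'(x) = -10x(x - 1)(x + 2)(x + 5), so psi'(-1) = -80.
Gradient descent moves in the -psi' direction, i.e. x is increasing.
The nearest critical point in that direction is x = 0, where psi'' = 100 > 0 (a local minimum). The iterate converges there.

0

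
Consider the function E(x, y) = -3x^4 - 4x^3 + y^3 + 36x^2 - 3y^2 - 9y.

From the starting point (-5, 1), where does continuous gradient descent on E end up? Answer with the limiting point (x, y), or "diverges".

diverges

E is separable, so gradient descent decouples: x follows -∂E/∂x, y follows -∂E/∂y.
∂E/∂x = -12x(x - 2)(x + 3); at x=-5 this is 840, so x decreases.
∂E/∂y = 3(y - 3)(y + 1); at y=1 this is -12, so y increases.
The x-coordinate has no critical point in that direction and runs off to infinity.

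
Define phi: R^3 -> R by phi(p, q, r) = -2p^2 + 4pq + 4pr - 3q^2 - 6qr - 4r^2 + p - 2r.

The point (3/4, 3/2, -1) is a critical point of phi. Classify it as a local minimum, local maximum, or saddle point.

local maximum

The Hessian is constant: H = [[-4, 4, 4], [4, -6, -6], [4, -6, -8]].
Leading principal minors: Δ₁ = -4, Δ₂ = 8, Δ₃ = -16.
The minors alternate sign starting negative (−, +, −), so H is negative definite: a local maximum.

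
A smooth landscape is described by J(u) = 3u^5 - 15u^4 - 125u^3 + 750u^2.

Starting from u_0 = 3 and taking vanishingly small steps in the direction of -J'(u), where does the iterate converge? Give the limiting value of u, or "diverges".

J'(u) = 15u(u - 5)(u - 4)(u + 5), so J'(3) = 720.
Gradient descent moves in the -J' direction, i.e. u is decreasing.
The nearest critical point in that direction is u = 0, where J'' = 1500 > 0 (a local minimum). The iterate converges there.

0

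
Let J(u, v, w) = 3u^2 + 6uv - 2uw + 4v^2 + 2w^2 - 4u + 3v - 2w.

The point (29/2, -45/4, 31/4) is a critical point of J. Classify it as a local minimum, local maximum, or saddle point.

local minimum

The Hessian is constant: H = [[6, 6, -2], [6, 8, 0], [-2, 0, 4]].
Leading principal minors: Δ₁ = 6, Δ₂ = 12, Δ₃ = 16.
All leading minors are positive, so H is positive definite: a local minimum.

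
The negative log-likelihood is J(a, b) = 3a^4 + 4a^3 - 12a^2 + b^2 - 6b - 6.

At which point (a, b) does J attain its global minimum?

J(a,b) separates as P(a) + Q(b) − 6, so its minimum is min P + min Q − 6.
P'(a) = 12a(a - 1)(a + 2) vanishes at a ∈ {-2, 0, 1}; Q'(b) = 2b - 6 vanishes at b ∈ {3}.
Local minima of P (where P''>0): P(-2)=-32, P(1)=-5. Local minima of Q: Q(3)=-9.
So the global minimum of J is P(-2) + Q(3) − 6 = -32 − 9 − 6 = -47, attained at (-2, 3).

(-2, 3)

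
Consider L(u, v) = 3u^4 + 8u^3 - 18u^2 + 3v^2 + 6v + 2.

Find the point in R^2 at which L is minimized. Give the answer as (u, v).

L(u,v) separates as P(u) + Q(v) + 2, so its minimum is min P + min Q + 2.
P'(u) = 12u(u - 1)(u + 3) vanishes at u ∈ {-3, 0, 1}; Q'(v) = 6v + 6 vanishes at v ∈ {-1}.
Local minima of P (where P''>0): P(-3)=-135, P(1)=-7. Local minima of Q: Q(-1)=-3.
So the global minimum of L is P(-3) + Q(-1) + 2 = -135 − 3 + 2 = -136, attained at (-3, -1).

(-3, -1)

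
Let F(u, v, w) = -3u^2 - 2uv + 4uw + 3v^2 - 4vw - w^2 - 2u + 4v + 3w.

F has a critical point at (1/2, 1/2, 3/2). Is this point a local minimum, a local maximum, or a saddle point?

The Hessian is constant: H = [[-6, -2, 4], [-2, 6, -4], [4, -4, -2]].
Leading principal minors: Δ₁ = -6, Δ₂ = -40, Δ₃ = 144.
The minors fit neither the all-positive nor the alternating-sign pattern, so H is indefinite: a saddle point.

saddle point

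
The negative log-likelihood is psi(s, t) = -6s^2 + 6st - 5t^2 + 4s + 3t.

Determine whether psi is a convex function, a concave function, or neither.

psi is quadratic, so its Hessian is the constant matrix H = [[-12, 6], [6, -10]].
det(H) = 84, tr(H) = -22.
det(H) > 0 and tr(H) < 0, so H is negative definite everywhere: concave.

concave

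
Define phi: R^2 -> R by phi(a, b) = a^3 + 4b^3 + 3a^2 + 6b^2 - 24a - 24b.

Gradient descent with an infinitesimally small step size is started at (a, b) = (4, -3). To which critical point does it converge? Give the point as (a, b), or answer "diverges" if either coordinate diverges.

diverges

phi is separable, so gradient descent decouples: a follows -∂phi/∂a, b follows -∂phi/∂b.
∂phi/∂a = 3(a - 2)(a + 4); at a=4 this is 48, so a decreases.
∂phi/∂b = 12(b - 1)(b + 2); at b=-3 this is 48, so b decreases.
The b-coordinate has no critical point in that direction and runs off to infinity.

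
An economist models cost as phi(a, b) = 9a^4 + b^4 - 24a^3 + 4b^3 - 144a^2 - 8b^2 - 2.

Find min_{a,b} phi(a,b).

phi(a,b) separates as P(a) + Q(b) − 2, so its minimum is min P + min Q − 2.
P'(a) = 36a(a - 4)(a + 2) vanishes at a ∈ {-2, 0, 4}; Q'(b) = 4b(b - 1)(b + 4) vanishes at b ∈ {-4, 0, 1}.
Local minima of P (where P''>0): P(-2)=-240, P(4)=-1536. Local minima of Q: Q(-4)=-128, Q(1)=-3.
So the global minimum of phi is P(4) + Q(-4) − 2 = -1536 − 128 − 2 = -1666, attained at (4, -4).

-1666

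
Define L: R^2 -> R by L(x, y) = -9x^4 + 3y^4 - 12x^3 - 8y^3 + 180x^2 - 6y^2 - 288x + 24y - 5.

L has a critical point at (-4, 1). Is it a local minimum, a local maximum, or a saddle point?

The mixed partial ∂²L/∂x∂y is 0, so the Hessian at any point is diag(L_xx, L_yy) = diag(36(-3x^2 - 2x + 10), 12(3y^2 - 4y - 1)).
At (-4, 1): H = diag(-1080, -24).
Both eigenvalues are negative, so H is negative definite: a local maximum.

local maximum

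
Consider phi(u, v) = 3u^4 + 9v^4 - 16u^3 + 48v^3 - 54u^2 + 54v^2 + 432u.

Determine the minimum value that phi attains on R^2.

-1188

phi(u,v) separates as P(u) + Q(v), so its minimum is min P + min Q.
P'(u) = 12(u - 4)(u - 3)(u + 3) vanishes at u ∈ {-3, 3, 4}; Q'(v) = 36v(v + 1)(v + 3) vanishes at v ∈ {-3, -1, 0}.
Local minima of P (where P''>0): P(-3)=-1107, P(4)=608. Local minima of Q: Q(-3)=-81, Q(0)=0.
So the global minimum of phi is P(-3) + Q(-3) = -1107 − 81 = -1188, attained at (-3, -3).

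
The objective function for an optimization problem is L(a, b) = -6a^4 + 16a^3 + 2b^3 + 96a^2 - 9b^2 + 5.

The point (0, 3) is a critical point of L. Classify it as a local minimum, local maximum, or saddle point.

The mixed partial ∂²L/∂a∂b is 0, so the Hessian at any point is diag(L_aa, L_bb) = diag(24(-3a^2 + 4a + 8), 6(2b - 3)).
At (0, 3): H = diag(192, 18).
Both eigenvalues are positive, so H is positive definite: a local minimum.

local minimum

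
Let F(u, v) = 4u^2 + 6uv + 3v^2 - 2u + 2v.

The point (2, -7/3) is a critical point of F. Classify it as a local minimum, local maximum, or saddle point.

The Hessian of F is constant: H = [[8, 6], [6, 6]].
det(H) = 8·6 − 6² = 12.
det(H) > 0 and tr(H) = 14 > 0, so H is positive definite and the point is a local minimum.

local minimum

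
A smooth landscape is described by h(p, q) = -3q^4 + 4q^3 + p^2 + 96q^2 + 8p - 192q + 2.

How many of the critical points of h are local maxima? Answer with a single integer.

h separates as a function of p plus a function of q, so ∇h=0 decouples.
∂h/∂p = 2(p + 4) = 0 at p ∈ {-4}; ∂h/∂q = -12(q - 4)(q - 1)(q + 4) = 0 at q ∈ {-4, 1, 4}.
The Hessian is diagonal: diag(h_pp, h_qq). Second derivatives: h_pp(-4)=2; h_qq(-4)=-480, h_qq(1)=180, h_qq(4)=-288.
Local maxima occur where both diagonal entries negative: none. Count: 0.

0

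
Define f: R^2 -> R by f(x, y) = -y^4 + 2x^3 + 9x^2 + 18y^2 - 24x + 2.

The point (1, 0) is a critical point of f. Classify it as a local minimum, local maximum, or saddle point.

The mixed partial ∂²f/∂x∂y is 0, so the Hessian at any point is diag(f_xx, f_yy) = diag(6(2x + 3), 12(-y^2 + 3)).
At (1, 0): H = diag(30, 36).
Both eigenvalues are positive, so H is positive definite: a local minimum.

local minimum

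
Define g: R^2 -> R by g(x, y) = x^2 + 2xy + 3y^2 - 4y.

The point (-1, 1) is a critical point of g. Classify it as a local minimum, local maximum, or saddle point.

The Hessian of g is constant: H = [[2, 2], [2, 6]].
det(H) = 2·6 − 2² = 8.
det(H) > 0 and tr(H) = 8 > 0, so H is positive definite and the point is a local minimum.

local minimum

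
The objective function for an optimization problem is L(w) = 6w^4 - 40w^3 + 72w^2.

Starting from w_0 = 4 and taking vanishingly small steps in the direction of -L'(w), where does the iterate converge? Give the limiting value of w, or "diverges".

3

L'(w) = 24w(w - 3)(w - 2), so L'(4) = 192.
Gradient descent moves in the -L' direction, i.e. w is decreasing.
The nearest critical point in that direction is w = 3, where L'' = 72 > 0 (a local minimum). The iterate converges there.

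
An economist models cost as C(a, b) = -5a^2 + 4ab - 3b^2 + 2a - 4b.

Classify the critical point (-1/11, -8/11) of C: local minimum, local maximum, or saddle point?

local maximum

The Hessian of C is constant: H = [[-10, 4], [4, -6]].
det(H) = (-10)·(-6) − 4² = 44.
det(H) > 0 and tr(H) = -16 < 0, so H is negative definite and the point is a local maximum.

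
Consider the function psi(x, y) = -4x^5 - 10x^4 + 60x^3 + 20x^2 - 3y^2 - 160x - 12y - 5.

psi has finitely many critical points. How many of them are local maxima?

2

psi separates as a function of x plus a function of y, so ∇psi=0 decouples.
∂psi/∂x = -20(x - 2)(x - 1)(x + 1)(x + 4) = 0 at x ∈ {-4, -1, 1, 2}; ∂psi/∂y = -6(y + 2) = 0 at y ∈ {-2}.
The Hessian is diagonal: diag(psi_xx, psi_yy). Second derivatives: psi_xx(-4)=1800, psi_xx(-1)=-360, psi_xx(1)=200, psi_xx(2)=-360; psi_yy(-2)=-6.
Local maxima occur where both diagonal entries negative: (-1, -2), (2, -2). Count: 2.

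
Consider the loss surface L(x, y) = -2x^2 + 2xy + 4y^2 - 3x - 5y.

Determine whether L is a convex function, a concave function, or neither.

L is quadratic, so its Hessian is the constant matrix H = [[-4, 2], [2, 8]].
det(H) = -36, tr(H) = 4.
det(H) < 0, so H is indefinite: neither convex nor concave.

neither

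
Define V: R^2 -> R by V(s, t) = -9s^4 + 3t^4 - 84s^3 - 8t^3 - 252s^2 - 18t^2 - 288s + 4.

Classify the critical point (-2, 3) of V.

The mixed partial ∂²V/∂s∂t is 0, so the Hessian at any point is diag(V_ss, V_tt) = diag(-36(3s^2 + 14s + 14), 12(3t^2 - 4t - 3)).
At (-2, 3): H = diag(72, 144).
Both eigenvalues are positive, so H is positive definite: a local minimum.

local minimum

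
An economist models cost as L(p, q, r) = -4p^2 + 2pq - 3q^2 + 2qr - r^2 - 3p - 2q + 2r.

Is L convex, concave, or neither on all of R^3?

L is quadratic, so its Hessian is the constant matrix H = [[-8, 2, 0], [2, -6, 2], [0, 2, -2]].
Leading principal minors: -8, 44, -56.
Signs alternate −, +, − ⇒ H ≺ 0 ⇒ concave.

concave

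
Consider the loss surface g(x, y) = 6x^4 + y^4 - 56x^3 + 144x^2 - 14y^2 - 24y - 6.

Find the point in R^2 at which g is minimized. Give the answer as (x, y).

g(x,y) separates as P(x) + Q(y) − 6, so its minimum is min P + min Q − 6.
P'(x) = 24x(x - 4)(x - 3) vanishes at x ∈ {0, 3, 4}; Q'(y) = 4(y - 3)(y + 1)(y + 2) vanishes at y ∈ {-2, -1, 3}.
Local minima of P (where P''>0): P(0)=0, P(4)=256. Local minima of Q: Q(-2)=8, Q(3)=-117.
So the global minimum of g is P(0) + Q(3) − 6 = 0 − 117 − 6 = -123, attained at (0, 3).

(0, 3)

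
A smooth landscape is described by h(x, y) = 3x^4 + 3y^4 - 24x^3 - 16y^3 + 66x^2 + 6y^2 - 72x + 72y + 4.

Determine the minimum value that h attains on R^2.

-70

h(x,y) separates as P(x) + Q(y) + 4, so its minimum is min P + min Q + 4.
P'(x) = 12(x - 3)(x - 2)(x - 1) vanishes at x ∈ {1, 2, 3}; Q'(y) = 12(y - 3)(y - 2)(y + 1) vanishes at y ∈ {-1, 2, 3}.
Local minima of P (where P''>0): P(1)=-27, P(3)=-27. Local minima of Q: Q(-1)=-47, Q(3)=81.
So the global minimum of h is P(1) + Q(-1) + 4 = -27 − 47 + 4 = -70, attained at (1, -1).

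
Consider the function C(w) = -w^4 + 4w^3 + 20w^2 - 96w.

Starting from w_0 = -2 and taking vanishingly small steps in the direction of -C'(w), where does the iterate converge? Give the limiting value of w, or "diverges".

C'(w) = -4(w - 4)(w - 2)(w + 3), so C'(-2) = -96.
Gradient descent moves in the -C' direction, i.e. w is increasing.
The nearest critical point in that direction is w = 2, where C'' = 40 > 0 (a local minimum). The iterate converges there.

2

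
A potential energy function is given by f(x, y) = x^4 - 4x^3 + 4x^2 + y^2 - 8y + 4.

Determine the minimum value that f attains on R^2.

f(x,y) separates as P(x) + Q(y) + 4, so its minimum is min P + min Q + 4.
P'(x) = 4x(x - 2)(x - 1) vanishes at x ∈ {0, 1, 2}; Q'(y) = 2y - 8 vanishes at y ∈ {4}.
Local minima of P (where P''>0): P(0)=0, P(2)=0. Local minima of Q: Q(4)=-16.
So the global minimum of f is P(0) + Q(4) + 4 = 0 − 16 + 4 = -12, attained at (0, 4).

-12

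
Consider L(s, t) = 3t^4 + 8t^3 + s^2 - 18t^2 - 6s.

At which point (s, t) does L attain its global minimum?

(3, -3)

L(s,t) separates as P(s) + Q(t), so its minimum is min P + min Q.
P'(s) = 2s - 6 vanishes at s ∈ {3}; Q'(t) = 12t(t - 1)(t + 3) vanishes at t ∈ {-3, 0, 1}.
Local minima of P (where P''>0): P(3)=-9. Local minima of Q: Q(-3)=-135, Q(1)=-7.
So the global minimum of L is P(3) + Q(-3) = -9 − 135 = -144, attained at (3, -3).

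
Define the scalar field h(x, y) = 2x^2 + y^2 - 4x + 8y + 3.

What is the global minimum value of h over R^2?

-15

h(x,y) separates as P(x) + Q(y) + 3, so its minimum is min P + min Q + 3.
P'(x) = 4x - 4 vanishes at x ∈ {1}; Q'(y) = 2y + 8 vanishes at y ∈ {-4}.
Local minima of P (where P''>0): P(1)=-2. Local minima of Q: Q(-4)=-16.
So the global minimum of h is P(1) + Q(-4) + 3 = -2 − 16 + 3 = -15, attained at (1, -4).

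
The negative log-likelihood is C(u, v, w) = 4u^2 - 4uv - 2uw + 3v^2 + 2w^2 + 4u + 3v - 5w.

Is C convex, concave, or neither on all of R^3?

C is quadratic, so its Hessian is the constant matrix H = [[8, -4, -2], [-4, 6, 0], [-2, 0, 4]].
Leading principal minors: 8, 32, 104.
All positive ⇒ H ≻ 0 ⇒ convex.

convex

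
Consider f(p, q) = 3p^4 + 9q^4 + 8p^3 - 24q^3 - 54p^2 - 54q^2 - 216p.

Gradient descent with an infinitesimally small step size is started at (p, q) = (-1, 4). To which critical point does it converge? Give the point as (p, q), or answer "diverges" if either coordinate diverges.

(3, 3)

f is separable, so gradient descent decouples: p follows -∂f/∂p, q follows -∂f/∂q.
∂f/∂p = 12(p - 3)(p + 2)(p + 3); at p=-1 this is -96, so p increases.
∂f/∂q = 36q(q - 3)(q + 1); at q=4 this is 720, so q decreases.
p converges to its nearest critical value 3 (a local min of the p-part); q converges to 3. The iterate converges to (3, 3).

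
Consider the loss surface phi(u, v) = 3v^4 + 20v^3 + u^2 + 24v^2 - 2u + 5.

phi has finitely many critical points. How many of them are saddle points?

phi separates as a function of u plus a function of v, so ∇phi=0 decouples.
∂phi/∂u = 2(u - 1) = 0 at u ∈ {1}; ∂phi/∂v = 12v(v + 1)(v + 4) = 0 at v ∈ {-4, -1, 0}.
The Hessian is diagonal: diag(phi_uu, phi_vv). Second derivatives: phi_uu(1)=2; phi_vv(-4)=144, phi_vv(-1)=-36, phi_vv(0)=48.
Saddle points occur where the two diagonal entries have opposite signs: (1, -1). Count: 1.

1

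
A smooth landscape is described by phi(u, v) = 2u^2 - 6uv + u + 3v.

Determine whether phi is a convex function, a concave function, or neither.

neither

phi is quadratic, so its Hessian is the constant matrix H = [[4, -6], [-6, 0]].
det(H) = -36, tr(H) = 4.
det(H) < 0, so H is indefinite: neither convex nor concave.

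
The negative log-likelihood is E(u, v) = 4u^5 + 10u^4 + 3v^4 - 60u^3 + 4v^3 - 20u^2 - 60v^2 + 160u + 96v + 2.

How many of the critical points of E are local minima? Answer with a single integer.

4

E separates as a function of u plus a function of v, so ∇E=0 decouples.
∂E/∂u = 20(u - 2)(u - 1)(u + 1)(u + 4) = 0 at u ∈ {-4, -1, 1, 2}; ∂E/∂v = 12(v - 2)(v - 1)(v + 4) = 0 at v ∈ {-4, 1, 2}.
The Hessian is diagonal: diag(E_uu, E_vv). Second derivatives: E_uu(-4)=-1800, E_uu(-1)=360, E_uu(1)=-200, E_uu(2)=360; E_vv(-4)=360, E_vv(1)=-60, E_vv(2)=72.
Local minima occur where both diagonal entries positive: (-1, -4), (-1, 2), (2, -4), (2, 2). Count: 4.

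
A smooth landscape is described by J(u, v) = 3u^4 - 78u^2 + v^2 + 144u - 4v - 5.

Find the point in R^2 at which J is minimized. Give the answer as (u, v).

J(u,v) separates as P(u) + Q(v) − 5, so its minimum is min P + min Q − 5.
P'(u) = 12(u - 3)(u - 1)(u + 4) vanishes at u ∈ {-4, 1, 3}; Q'(v) = 2v - 4 vanishes at v ∈ {2}.
Local minima of P (where P''>0): P(-4)=-1056, P(3)=-27. Local minima of Q: Q(2)=-4.
So the global minimum of J is P(-4) + Q(2) − 5 = -1056 − 4 − 5 = -1065, attained at (-4, 2).

(-4, 2)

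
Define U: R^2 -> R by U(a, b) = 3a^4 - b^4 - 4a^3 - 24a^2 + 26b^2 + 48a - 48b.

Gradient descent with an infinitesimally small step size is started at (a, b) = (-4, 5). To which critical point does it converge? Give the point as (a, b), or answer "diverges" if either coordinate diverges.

diverges

U is separable, so gradient descent decouples: a follows -∂U/∂a, b follows -∂U/∂b.
∂U/∂a = 12(a - 2)(a - 1)(a + 2); at a=-4 this is -720, so a increases.
∂U/∂b = -4(b - 3)(b - 1)(b + 4); at b=5 this is -288, so b increases.
The b-coordinate has no critical point in that direction and runs off to infinity.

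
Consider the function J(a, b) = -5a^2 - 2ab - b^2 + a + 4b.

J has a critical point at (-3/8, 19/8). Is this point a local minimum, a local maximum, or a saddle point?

The Hessian of J is constant: H = [[-10, -2], [-2, -2]].
det(H) = (-10)·(-2) − (-2)² = 16.
det(H) > 0 and tr(H) = -12 < 0, so H is negative definite and the point is a local maximum.

local maximum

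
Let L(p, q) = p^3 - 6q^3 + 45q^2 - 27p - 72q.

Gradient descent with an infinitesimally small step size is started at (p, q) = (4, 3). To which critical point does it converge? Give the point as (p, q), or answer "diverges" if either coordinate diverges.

L is separable, so gradient descent decouples: p follows -∂L/∂p, q follows -∂L/∂q.
∂L/∂p = 3(p - 3)(p + 3); at p=4 this is 21, so p decreases.
∂L/∂q = -18(q - 4)(q - 1); at q=3 this is 36, so q decreases.
p converges to its nearest critical value 3 (a local min of the p-part); q converges to 1. The iterate converges to (3, 1).

(3, 1)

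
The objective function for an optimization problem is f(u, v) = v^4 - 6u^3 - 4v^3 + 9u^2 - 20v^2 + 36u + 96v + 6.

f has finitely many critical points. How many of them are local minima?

2

f separates as a function of u plus a function of v, so ∇f=0 decouples.
∂f/∂u = -18(u - 2)(u + 1) = 0 at u ∈ {-1, 2}; ∂f/∂v = 4(v - 4)(v - 2)(v + 3) = 0 at v ∈ {-3, 2, 4}.
The Hessian is diagonal: diag(f_uu, f_vv). Second derivatives: f_uu(-1)=54, f_uu(2)=-54; f_vv(-3)=140, f_vv(2)=-40, f_vv(4)=56.
Local minima occur where both diagonal entries positive: (-1, -3), (-1, 4). Count: 2.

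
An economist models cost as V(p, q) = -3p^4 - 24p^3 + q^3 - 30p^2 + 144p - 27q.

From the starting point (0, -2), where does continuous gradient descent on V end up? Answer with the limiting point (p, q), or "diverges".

V is separable, so gradient descent decouples: p follows -∂V/∂p, q follows -∂V/∂q.
∂V/∂p = -12(p - 1)(p + 3)(p + 4); at p=0 this is 144, so p decreases.
∂V/∂q = 3(q - 3)(q + 3); at q=-2 this is -15, so q increases.
p converges to its nearest critical value -3 (a local min of the p-part); q converges to 3. The iterate converges to (-3, 3).

(-3, 3)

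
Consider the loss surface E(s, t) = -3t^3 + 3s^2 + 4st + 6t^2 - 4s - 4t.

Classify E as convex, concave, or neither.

The term -3t^3 is cubic, so the Hessian is not constant.
∂²E/∂t² = -18t + 12, which takes both signs as t varies (negative for sufficiently large t). A diagonal entry of the Hessian changing sign means the Hessian is neither positive- nor negative-semidefinite on all of R^2.

neither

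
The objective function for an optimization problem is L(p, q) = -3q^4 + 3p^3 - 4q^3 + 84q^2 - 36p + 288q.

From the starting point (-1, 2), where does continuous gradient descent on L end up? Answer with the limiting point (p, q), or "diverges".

L is separable, so gradient descent decouples: p follows -∂L/∂p, q follows -∂L/∂q.
∂L/∂p = 9(p - 2)(p + 2); at p=-1 this is -27, so p increases.
∂L/∂q = -12(q - 4)(q + 2)(q + 3); at q=2 this is 480, so q decreases.
p converges to its nearest critical value 2 (a local min of the p-part); q converges to -2. The iterate converges to (2, -2).

(2, -2)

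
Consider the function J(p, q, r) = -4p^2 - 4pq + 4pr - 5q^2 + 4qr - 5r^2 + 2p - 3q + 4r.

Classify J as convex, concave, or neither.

J is quadratic, so its Hessian is the constant matrix H = [[-8, -4, 4], [-4, -10, 4], [4, 4, -10]].
Leading principal minors: -8, 64, -480.
Signs alternate −, +, − ⇒ H ≺ 0 ⇒ concave.

concave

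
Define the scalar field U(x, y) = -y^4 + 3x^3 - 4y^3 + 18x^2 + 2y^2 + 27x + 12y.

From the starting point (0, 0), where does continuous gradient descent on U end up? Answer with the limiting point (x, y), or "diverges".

(-1, -1)

U is separable, so gradient descent decouples: x follows -∂U/∂x, y follows -∂U/∂y.
∂U/∂x = 9(x + 1)(x + 3); at x=0 this is 27, so x decreases.
∂U/∂y = -4(y - 1)(y + 1)(y + 3); at y=0 this is 12, so y decreases.
x converges to its nearest critical value -1 (a local min of the x-part); y converges to -1. The iterate converges to (-1, -1).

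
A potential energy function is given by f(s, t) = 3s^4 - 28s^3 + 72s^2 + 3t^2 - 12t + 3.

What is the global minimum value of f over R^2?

f(s,t) separates as P(s) + Q(t) + 3, so its minimum is min P + min Q + 3.
P'(s) = 12s(s - 4)(s - 3) vanishes at s ∈ {0, 3, 4}; Q'(t) = 6(t - 2) vanishes at t ∈ {2}.
Local minima of P (where P''>0): P(0)=0, P(4)=128. Local minima of Q: Q(2)=-12.
So the global minimum of f is P(0) + Q(2) + 3 = 0 − 12 + 3 = -9, attained at (0, 2).

-9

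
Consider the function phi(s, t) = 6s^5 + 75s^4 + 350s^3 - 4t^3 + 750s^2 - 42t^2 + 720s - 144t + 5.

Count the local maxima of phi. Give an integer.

phi separates as a function of s plus a function of t, so ∇phi=0 decouples.
∂phi/∂s = 30(s + 1)(s + 2)(s + 3)(s + 4) = 0 at s ∈ {-4, -3, -2, -1}; ∂phi/∂t = -12(t + 3)(t + 4) = 0 at t ∈ {-4, -3}.
The Hessian is diagonal: diag(phi_ss, phi_tt). Second derivatives: phi_ss(-4)=-180, phi_ss(-3)=60, phi_ss(-2)=-60, phi_ss(-1)=180; phi_tt(-4)=12, phi_tt(-3)=-12.
Local maxima occur where both diagonal entries negative: (-4, -3), (-2, -3). Count: 2.

2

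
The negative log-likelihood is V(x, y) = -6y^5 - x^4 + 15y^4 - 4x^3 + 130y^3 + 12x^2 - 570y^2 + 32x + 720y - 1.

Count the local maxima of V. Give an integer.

4

V separates as a function of x plus a function of y, so ∇V=0 decouples.
∂V/∂x = -4(x - 2)(x + 1)(x + 4) = 0 at x ∈ {-4, -1, 2}; ∂V/∂y = -30(y - 3)(y - 2)(y - 1)(y + 4) = 0 at y ∈ {-4, 1, 2, 3}.
The Hessian is diagonal: diag(V_xx, V_yy). Second derivatives: V_xx(-4)=-72, V_xx(-1)=36, V_xx(2)=-72; V_yy(-4)=6300, V_yy(1)=-300, V_yy(2)=180, V_yy(3)=-420.
Local maxima occur where both diagonal entries negative: (-4, 1), (-4, 3), (2, 1), (2, 3). Count: 4.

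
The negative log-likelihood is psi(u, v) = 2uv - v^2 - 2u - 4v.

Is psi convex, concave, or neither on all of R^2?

neither

psi is quadratic, so its Hessian is the constant matrix H = [[0, 2], [2, -2]].
det(H) = -4, tr(H) = -2.
det(H) < 0, so H is indefinite: neither convex nor concave.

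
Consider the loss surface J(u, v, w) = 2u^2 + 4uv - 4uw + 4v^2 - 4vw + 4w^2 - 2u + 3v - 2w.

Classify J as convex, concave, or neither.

convex

J is quadratic, so its Hessian is the constant matrix H = [[4, 4, -4], [4, 8, -4], [-4, -4, 8]].
Leading principal minors: 4, 16, 64.
All positive ⇒ H ≻ 0 ⇒ convex.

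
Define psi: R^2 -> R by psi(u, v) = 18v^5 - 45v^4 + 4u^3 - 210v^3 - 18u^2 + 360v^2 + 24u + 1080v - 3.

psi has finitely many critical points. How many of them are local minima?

2

psi separates as a function of u plus a function of v, so ∇psi=0 decouples.
∂psi/∂u = 12(u - 2)(u - 1) = 0 at u ∈ {1, 2}; ∂psi/∂v = 90(v - 3)(v - 2)(v + 1)(v + 2) = 0 at v ∈ {-2, -1, 2, 3}.
The Hessian is diagonal: diag(psi_uu, psi_vv). Second derivatives: psi_uu(1)=-12, psi_uu(2)=12; psi_vv(-2)=-1800, psi_vv(-1)=1080, psi_vv(2)=-1080, psi_vv(3)=1800.
Local minima occur where both diagonal entries positive: (2, -1), (2, 3). Count: 2.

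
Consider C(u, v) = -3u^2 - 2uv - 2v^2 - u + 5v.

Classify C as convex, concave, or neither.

concave

C is quadratic, so its Hessian is the constant matrix H = [[-6, -2], [-2, -4]].
det(H) = 20, tr(H) = -10.
det(H) > 0 and tr(H) < 0, so H is negative definite everywhere: concave.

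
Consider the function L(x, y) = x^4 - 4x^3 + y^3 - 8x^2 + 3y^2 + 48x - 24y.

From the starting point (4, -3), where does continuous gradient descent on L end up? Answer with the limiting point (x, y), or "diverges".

(3, 2)

L is separable, so gradient descent decouples: x follows -∂L/∂x, y follows -∂L/∂y.
∂L/∂x = 4(x - 3)(x - 2)(x + 2); at x=4 this is 48, so x decreases.
∂L/∂y = 3(y - 2)(y + 4); at y=-3 this is -15, so y increases.
x converges to its nearest critical value 3 (a local min of the x-part); y converges to 2. The iterate converges to (3, 2).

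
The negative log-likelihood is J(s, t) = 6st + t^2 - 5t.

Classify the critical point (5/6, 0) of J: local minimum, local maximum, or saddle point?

saddle point

The Hessian of J is constant: H = [[0, 6], [6, 2]].
det(H) = 0·2 − 6² = -36.
Since det(H) < 0, H is indefinite and the critical point is a saddle point.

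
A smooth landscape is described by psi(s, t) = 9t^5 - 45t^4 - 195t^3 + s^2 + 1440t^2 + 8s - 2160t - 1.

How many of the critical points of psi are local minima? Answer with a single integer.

psi separates as a function of s plus a function of t, so ∇psi=0 decouples.
∂psi/∂s = 2(s + 4) = 0 at s ∈ {-4}; ∂psi/∂t = 45(t - 4)(t - 3)(t - 1)(t + 4) = 0 at t ∈ {-4, 1, 3, 4}.
The Hessian is diagonal: diag(psi_ss, psi_tt). Second derivatives: psi_ss(-4)=2; psi_tt(-4)=-12600, psi_tt(1)=1350, psi_tt(3)=-630, psi_tt(4)=1080.
Local minima occur where both diagonal entries positive: (-4, 1), (-4, 4). Count: 2.

2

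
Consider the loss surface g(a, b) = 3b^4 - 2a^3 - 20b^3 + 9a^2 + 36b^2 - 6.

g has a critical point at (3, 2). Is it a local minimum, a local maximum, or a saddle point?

The mixed partial ∂²g/∂a∂b is 0, so the Hessian at any point is diag(g_aa, g_bb) = diag(6(-2a + 3), 12(3b^2 - 10b + 6)).
At (3, 2): H = diag(-18, -24).
Both eigenvalues are negative, so H is negative definite: a local maximum.

local maximum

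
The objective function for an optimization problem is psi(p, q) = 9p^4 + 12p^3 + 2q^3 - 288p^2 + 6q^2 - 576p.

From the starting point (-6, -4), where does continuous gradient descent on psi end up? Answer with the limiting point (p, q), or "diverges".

psi is separable, so gradient descent decouples: p follows -∂psi/∂p, q follows -∂psi/∂q.
∂psi/∂p = 36(p - 4)(p + 1)(p + 4); at p=-6 this is -3600, so p increases.
∂psi/∂q = 6q(q + 2); at q=-4 this is 48, so q decreases.
The q-coordinate has no critical point in that direction and runs off to infinity.

diverges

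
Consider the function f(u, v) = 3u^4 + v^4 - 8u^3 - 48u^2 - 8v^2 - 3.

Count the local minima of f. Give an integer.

f separates as a function of u plus a function of v, so ∇f=0 decouples.
∂f/∂u = 12u(u - 4)(u + 2) = 0 at u ∈ {-2, 0, 4}; ∂f/∂v = 4v(v - 2)(v + 2) = 0 at v ∈ {-2, 0, 2}.
The Hessian is diagonal: diag(f_uu, f_vv). Second derivatives: f_uu(-2)=144, f_uu(0)=-96, f_uu(4)=288; f_vv(-2)=32, f_vv(0)=-16, f_vv(2)=32.
Local minima occur where both diagonal entries positive: (-2, -2), (-2, 2), (4, -2), (4, 2). Count: 4.

4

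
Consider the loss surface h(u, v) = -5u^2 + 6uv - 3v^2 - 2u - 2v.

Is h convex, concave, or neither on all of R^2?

concave

h is quadratic, so its Hessian is the constant matrix H = [[-10, 6], [6, -6]].
det(H) = 24, tr(H) = -16.
det(H) > 0 and tr(H) < 0, so H is negative definite everywhere: concave.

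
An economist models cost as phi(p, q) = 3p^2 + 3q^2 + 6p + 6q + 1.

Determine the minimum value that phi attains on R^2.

-5

phi(p,q) separates as A(p) + B(q) + 1, so its minimum is min A + min B + 1.
A'(p) = 6p + 6 vanishes at p ∈ {-1}; B'(q) = 6q + 6 vanishes at q ∈ {-1}.
Local minima of A (where A''>0): A(-1)=-3. Local minima of B: B(-1)=-3.
So the global minimum of phi is A(-1) + B(-1) + 1 = -3 − 3 + 1 = -5, attained at (-1, -1).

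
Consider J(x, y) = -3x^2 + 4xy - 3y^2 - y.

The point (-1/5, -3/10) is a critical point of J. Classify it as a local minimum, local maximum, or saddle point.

The Hessian of J is constant: H = [[-6, 4], [4, -6]].
det(H) = (-6)·(-6) − 4² = 20.
det(H) > 0 and tr(H) = -12 < 0, so H is negative definite and the point is a local maximum.

local maximum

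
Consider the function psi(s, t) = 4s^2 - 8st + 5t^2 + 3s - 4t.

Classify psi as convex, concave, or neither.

convex

psi is quadratic, so its Hessian is the constant matrix H = [[8, -8], [-8, 10]].
det(H) = 16, tr(H) = 18.
det(H) > 0 and tr(H) > 0, so H is positive definite everywhere: convex.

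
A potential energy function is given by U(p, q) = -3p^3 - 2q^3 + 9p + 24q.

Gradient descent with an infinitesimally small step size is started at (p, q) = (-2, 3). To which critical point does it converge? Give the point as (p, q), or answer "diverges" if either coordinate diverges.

U is separable, so gradient descent decouples: p follows -∂U/∂p, q follows -∂U/∂q.
∂U/∂p = -9(p - 1)(p + 1); at p=-2 this is -27, so p increases.
∂U/∂q = -6(q - 2)(q + 2); at q=3 this is -30, so q increases.
The q-coordinate has no critical point in that direction and runs off to infinity.

diverges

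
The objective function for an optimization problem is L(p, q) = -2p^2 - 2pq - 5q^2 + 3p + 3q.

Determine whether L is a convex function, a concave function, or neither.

L is quadratic, so its Hessian is the constant matrix H = [[-4, -2], [-2, -10]].
det(H) = 36, tr(H) = -14.
det(H) > 0 and tr(H) < 0, so H is negative definite everywhere: concave.

concave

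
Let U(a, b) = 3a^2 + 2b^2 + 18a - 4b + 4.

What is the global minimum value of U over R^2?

-25

U(a,b) separates as P(a) + Q(b) + 4, so its minimum is min P + min Q + 4.
P'(a) = 6a + 18 vanishes at a ∈ {-3}; Q'(b) = 4b - 4 vanishes at b ∈ {1}.
Local minima of P (where P''>0): P(-3)=-27. Local minima of Q: Q(1)=-2.
So the global minimum of U is P(-3) + Q(1) + 4 = -27 − 2 + 4 = -25, attained at (-3, 1).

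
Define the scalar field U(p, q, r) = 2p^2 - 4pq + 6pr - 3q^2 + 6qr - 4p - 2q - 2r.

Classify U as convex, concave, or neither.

U is quadratic, so its Hessian is the constant matrix H = [[4, -4, 6], [-4, -6, 6], [6, 6, 0]].
Leading principal minors: 4, -40, -216.
Neither pattern holds ⇒ H is indefinite ⇒ neither convex nor concave.

neither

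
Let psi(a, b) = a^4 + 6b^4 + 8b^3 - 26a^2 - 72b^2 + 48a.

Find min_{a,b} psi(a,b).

psi(a,b) separates as P(a) + Q(b), so its minimum is min P + min Q.
P'(a) = 4(a - 3)(a - 1)(a + 4) vanishes at a ∈ {-4, 1, 3}; Q'(b) = 24b(b - 2)(b + 3) vanishes at b ∈ {-3, 0, 2}.
Local minima of P (where P''>0): P(-4)=-352, P(3)=-9. Local minima of Q: Q(-3)=-378, Q(2)=-128.
So the global minimum of psi is P(-4) + Q(-3) = -352 − 378 = -730, attained at (-4, -3).

-730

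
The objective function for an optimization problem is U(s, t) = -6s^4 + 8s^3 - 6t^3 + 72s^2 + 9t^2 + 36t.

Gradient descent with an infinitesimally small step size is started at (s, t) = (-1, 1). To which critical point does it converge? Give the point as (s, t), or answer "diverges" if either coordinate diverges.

(0, -1)

U is separable, so gradient descent decouples: s follows -∂U/∂s, t follows -∂U/∂t.
∂U/∂s = -24s(s - 3)(s + 2); at s=-1 this is -96, so s increases.
∂U/∂t = -18(t - 2)(t + 1); at t=1 this is 36, so t decreases.
s converges to its nearest critical value 0 (a local min of the s-part); t converges to -1. The iterate converges to (0, -1).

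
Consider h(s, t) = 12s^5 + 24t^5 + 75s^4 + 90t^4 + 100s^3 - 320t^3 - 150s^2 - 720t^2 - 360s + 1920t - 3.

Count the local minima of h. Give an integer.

h separates as a function of s plus a function of t, so ∇h=0 decouples.
∂h/∂s = 60(s - 1)(s + 1)(s + 2)(s + 3) = 0 at s ∈ {-3, -2, -1, 1}; ∂h/∂t = 120(t - 2)(t - 1)(t + 2)(t + 4) = 0 at t ∈ {-4, -2, 1, 2}.
The Hessian is diagonal: diag(h_ss, h_tt). Second derivatives: h_ss(-3)=-480, h_ss(-2)=180, h_ss(-1)=-240, h_ss(1)=1440; h_tt(-4)=-7200, h_tt(-2)=2880, h_tt(1)=-1800, h_tt(2)=2880.
Local minima occur where both diagonal entries positive: (-2, -2), (-2, 2), (1, -2), (1, 2). Count: 4.

4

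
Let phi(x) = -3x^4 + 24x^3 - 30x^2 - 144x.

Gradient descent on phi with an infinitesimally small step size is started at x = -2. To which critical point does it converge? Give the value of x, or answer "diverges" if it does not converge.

diverges

phi'(x) = -12(x - 4)(x - 3)(x + 1), so phi'(-2) = 360.
Gradient descent moves in the -phi' direction, i.e. x is decreasing.
There is no critical point below x=-2, and phi' keeps the same sign, so the iterate runs off to −∞.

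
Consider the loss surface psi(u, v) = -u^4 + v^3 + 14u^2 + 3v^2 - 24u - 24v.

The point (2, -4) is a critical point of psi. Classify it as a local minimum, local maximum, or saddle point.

The mixed partial ∂²psi/∂u∂v is 0, so the Hessian at any point is diag(psi_uu, psi_vv) = diag(4(-3u^2 + 7), 6(v + 1)).
At (2, -4): H = diag(-20, -18).
Both eigenvalues are negative, so H is negative definite: a local maximum.

local maximum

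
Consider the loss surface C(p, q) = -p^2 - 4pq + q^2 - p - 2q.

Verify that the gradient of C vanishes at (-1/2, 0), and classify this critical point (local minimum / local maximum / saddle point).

∇C = (-2p - 4q - 1, -4p + 2q - 2); substituting (-1/2, 0) gives ∇C = (0, 0), so (-1/2, 0) is indeed a critical point.
The Hessian of C is constant: H = [[-2, -4], [-4, 2]].
det(H) = (-2)·2 − (-4)² = -20.
Since det(H) < 0, H is indefinite and the critical point is a saddle point.

saddle point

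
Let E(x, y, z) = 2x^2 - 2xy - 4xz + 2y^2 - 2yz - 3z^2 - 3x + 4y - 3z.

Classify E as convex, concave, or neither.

E is quadratic, so its Hessian is the constant matrix H = [[4, -2, -4], [-2, 4, -2], [-4, -2, -6]].
Leading principal minors: 4, 12, -184.
Neither pattern holds ⇒ H is indefinite ⇒ neither convex nor concave.

neither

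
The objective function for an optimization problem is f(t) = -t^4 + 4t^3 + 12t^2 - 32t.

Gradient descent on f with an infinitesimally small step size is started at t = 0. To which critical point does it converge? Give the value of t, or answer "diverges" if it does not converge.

1

f'(t) = -4(t - 4)(t - 1)(t + 2), so f'(0) = -32.
Gradient descent moves in the -f' direction, i.e. t is increasing.
The nearest critical point in that direction is t = 1, where f'' = 36 > 0 (a local minimum). The iterate converges there.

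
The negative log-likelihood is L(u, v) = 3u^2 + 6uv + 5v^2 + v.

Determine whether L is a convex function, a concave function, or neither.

convex

L is quadratic, so its Hessian is the constant matrix H = [[6, 6], [6, 10]].
det(H) = 24, tr(H) = 16.
det(H) > 0 and tr(H) > 0, so H is positive definite everywhere: convex.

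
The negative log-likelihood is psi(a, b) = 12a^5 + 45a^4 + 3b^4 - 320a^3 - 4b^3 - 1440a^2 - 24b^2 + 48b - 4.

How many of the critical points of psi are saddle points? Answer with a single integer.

6

psi separates as a function of a plus a function of b, so ∇psi=0 decouples.
∂psi/∂a = 60a(a - 4)(a + 3)(a + 4) = 0 at a ∈ {-4, -3, 0, 4}; ∂psi/∂b = 12(b - 2)(b - 1)(b + 2) = 0 at b ∈ {-2, 1, 2}.
The Hessian is diagonal: diag(psi_aa, psi_bb). Second derivatives: psi_aa(-4)=-1920, psi_aa(-3)=1260, psi_aa(0)=-2880, psi_aa(4)=13440; psi_bb(-2)=144, psi_bb(1)=-36, psi_bb(2)=48.
Saddle points occur where the two diagonal entries have opposite signs: (-4, -2), (-4, 2), (-3, 1), (0, -2), (0, 2), (4, 1). Count: 6.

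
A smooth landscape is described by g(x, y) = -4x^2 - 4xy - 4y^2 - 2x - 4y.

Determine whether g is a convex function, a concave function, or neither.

g is quadratic, so its Hessian is the constant matrix H = [[-8, -4], [-4, -8]].
det(H) = 48, tr(H) = -16.
det(H) > 0 and tr(H) < 0, so H is negative definite everywhere: concave.

concave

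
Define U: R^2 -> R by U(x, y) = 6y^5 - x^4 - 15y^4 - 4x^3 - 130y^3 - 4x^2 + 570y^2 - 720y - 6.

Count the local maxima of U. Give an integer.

U separates as a function of x plus a function of y, so ∇U=0 decouples.
∂U/∂x = -4x(x + 1)(x + 2) = 0 at x ∈ {-2, -1, 0}; ∂U/∂y = 30(y - 3)(y - 2)(y - 1)(y + 4) = 0 at y ∈ {-4, 1, 2, 3}.
The Hessian is diagonal: diag(U_xx, U_yy). Second derivatives: U_xx(-2)=-8, U_xx(-1)=4, U_xx(0)=-8; U_yy(-4)=-6300, U_yy(1)=300, U_yy(2)=-180, U_yy(3)=420.
Local maxima occur where both diagonal entries negative: (-2, -4), (-2, 2), (0, -4), (0, 2). Count: 4.

4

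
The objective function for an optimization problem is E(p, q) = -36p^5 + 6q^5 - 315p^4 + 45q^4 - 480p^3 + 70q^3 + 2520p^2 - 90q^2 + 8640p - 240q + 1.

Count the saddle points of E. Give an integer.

8

E separates as a function of p plus a function of q, so ∇E=0 decouples.
∂E/∂p = -180(p - 2)(p + 2)(p + 3)(p + 4) = 0 at p ∈ {-4, -3, -2, 2}; ∂E/∂q = 30(q - 1)(q + 1)(q + 2)(q + 4) = 0 at q ∈ {-4, -2, -1, 1}.
The Hessian is diagonal: diag(E_pp, E_qq). Second derivatives: E_pp(-4)=2160, E_pp(-3)=-900, E_pp(-2)=1440, E_pp(2)=-21600; E_qq(-4)=-900, E_qq(-2)=180, E_qq(-1)=-180, E_qq(1)=900.
Saddle points occur where the two diagonal entries have opposite signs: (-4, -4), (-4, -1), (-3, -2), (-3, 1), (-2, -4), (-2, -1), (2, -2), (2, 1). Count: 8.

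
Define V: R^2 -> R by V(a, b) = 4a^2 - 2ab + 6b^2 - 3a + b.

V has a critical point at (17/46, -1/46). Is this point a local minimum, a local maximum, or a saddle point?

local minimum

The Hessian of V is constant: H = [[8, -2], [-2, 12]].
det(H) = 8·12 − (-2)² = 92.
det(H) > 0 and tr(H) = 20 > 0, so H is positive definite and the point is a local minimum.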